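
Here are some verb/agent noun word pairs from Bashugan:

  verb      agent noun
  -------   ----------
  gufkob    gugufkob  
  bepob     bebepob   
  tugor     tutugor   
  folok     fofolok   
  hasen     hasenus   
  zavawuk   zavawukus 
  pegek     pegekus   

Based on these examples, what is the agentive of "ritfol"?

"ritfol" has last vowel 'o'. The stems whose last vowel is 'o' (gufkob → gugufkob, bepob → bebepob, tugor → tutugor) repeat the first consonant+vowel as a prefix.
So ritfol → riritfol.

riritfol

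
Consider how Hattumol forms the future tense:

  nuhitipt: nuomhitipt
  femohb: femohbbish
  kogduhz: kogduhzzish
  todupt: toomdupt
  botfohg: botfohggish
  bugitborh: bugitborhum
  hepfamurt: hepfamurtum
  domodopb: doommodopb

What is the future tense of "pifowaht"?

pifowahttish

femohb and domodopb both end in -b yet inflect differently (femohbbish, doommodopb), so the final letter is not what conditions the rule; the second-to-last letter is.
"pifowaht" has second-to-last letter 'h'. The stems whose second-to-last letter is 'h' (kogduhz → kogduhzzish, femohb → femohbbish, botfohg → botfohggish) double the final consonant and add -ish.
So pifowaht → pifowahttish.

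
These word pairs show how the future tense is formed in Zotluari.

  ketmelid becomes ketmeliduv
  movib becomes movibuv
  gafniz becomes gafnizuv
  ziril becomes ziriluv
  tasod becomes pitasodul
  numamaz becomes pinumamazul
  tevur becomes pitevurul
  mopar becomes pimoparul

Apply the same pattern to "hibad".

ketmelid and tasod both end in -d yet inflect differently (ketmeliduv, pitasodul), so the final letter is not what conditions the rule; the last vowel is.
"hibad" has last vowel 'a'. The stems whose last vowel is 'a' (numamaz → pinumamazul, mopar → pimoparul) add pi- … -ul around the stem.
The other pattern: stems whose last vowel is 'i' add -uv.
So hibad → pihibadul.

pihibadul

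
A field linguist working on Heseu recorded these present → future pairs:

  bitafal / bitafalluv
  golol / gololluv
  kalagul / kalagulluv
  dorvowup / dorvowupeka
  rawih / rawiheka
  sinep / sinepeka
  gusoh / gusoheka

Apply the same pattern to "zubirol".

"zubirol" ends in -l. The stems ending in -l (bitafal → bitafalluv, golol → gololluv, kalagul → kalagulluv) double the final consonant and add -uv.
So zubirol → zubirolluv.

zubirolluv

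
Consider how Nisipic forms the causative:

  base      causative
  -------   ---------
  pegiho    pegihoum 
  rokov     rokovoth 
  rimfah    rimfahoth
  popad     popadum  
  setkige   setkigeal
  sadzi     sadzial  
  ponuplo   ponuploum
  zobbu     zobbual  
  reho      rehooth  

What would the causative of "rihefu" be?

rihefuoth

"rihefu" begins with r-. The stems beginning with r- (reho → rehooth, rokov → rokovoth, rimfah → rimfahoth) add -oth.
The other patterns: stems beginning with p- add -um; stems beginning with s- or z- add -al.
So rihefu → rihefuoth.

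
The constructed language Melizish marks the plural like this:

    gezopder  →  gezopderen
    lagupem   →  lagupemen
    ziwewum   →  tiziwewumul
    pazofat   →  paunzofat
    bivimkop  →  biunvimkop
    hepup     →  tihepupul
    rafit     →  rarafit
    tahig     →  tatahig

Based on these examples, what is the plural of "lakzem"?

lakzemen

ziwewum and lagupem both end in -m yet inflect differently (tiziwewumul, lagupemen), so the final letter is not what conditions the rule; the last vowel is.
"lakzem" has last vowel 'e'. The stems whose last vowel is 'e' (gezopder → gezopderen, lagupem → lagupemen) add -en.
So lakzem → lakzemen.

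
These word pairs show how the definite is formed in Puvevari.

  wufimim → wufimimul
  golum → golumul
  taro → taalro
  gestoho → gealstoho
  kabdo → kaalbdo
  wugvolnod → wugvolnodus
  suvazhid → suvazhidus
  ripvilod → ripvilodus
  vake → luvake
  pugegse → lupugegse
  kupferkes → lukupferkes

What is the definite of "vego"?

taro and wugvolnod both have last vowel 'o' yet inflect differently (taalro, wugvolnodus), so the last vowel is not what conditions the rule; the final letter is.
"vego" ends in -o. The stems ending in -o (taro → taalro, gestoho → gealstoho, kabdo → kaalbdo) insert -al- after the first vowel.
The other patterns: stems ending in -m add -ul; stems ending in -d add -us; stems ending in -e or -s add the prefix lu-.
So vego → vealgo.

vealgo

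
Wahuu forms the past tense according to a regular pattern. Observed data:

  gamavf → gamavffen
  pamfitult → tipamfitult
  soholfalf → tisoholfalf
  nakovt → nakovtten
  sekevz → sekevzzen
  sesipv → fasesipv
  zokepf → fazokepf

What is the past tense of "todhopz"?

fatodhopz

gamavf and soholfalf both end in -f yet inflect differently (gamavffen, tisoholfalf), so the final letter is not what conditions the rule; the second-to-last letter is.
"todhopz" has second-to-last letter 'p'. The stems whose second-to-last letter is 'p' (zokepf → fazokepf, sesipv → fasesipv) add the prefix fa-.
The other patterns: stems whose second-to-last letter is 'v' double the final consonant and add -en; stems whose second-to-last letter is 'l' add the prefix ti-.
So todhopz → fatodhopz.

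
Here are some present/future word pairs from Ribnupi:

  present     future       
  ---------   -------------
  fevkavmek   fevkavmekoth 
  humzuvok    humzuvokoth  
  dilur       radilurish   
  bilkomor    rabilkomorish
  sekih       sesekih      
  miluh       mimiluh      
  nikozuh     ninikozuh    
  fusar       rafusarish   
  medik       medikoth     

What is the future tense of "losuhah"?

lolosuhah

miluh and dilur both have last vowel 'u' yet inflect differently (mimiluh, radilurish), so the last vowel is not what conditions the rule; the final letter is.
"losuhah" ends in -h. The stems ending in -h (miluh → mimiluh, nikozuh → ninikozuh, sekih → sesekih) repeat the first consonant+vowel as a prefix.
The other patterns: stems ending in -r add ra- … -ish around the stem; stems ending in -k add -oth.
So losuhah → lolosuhah.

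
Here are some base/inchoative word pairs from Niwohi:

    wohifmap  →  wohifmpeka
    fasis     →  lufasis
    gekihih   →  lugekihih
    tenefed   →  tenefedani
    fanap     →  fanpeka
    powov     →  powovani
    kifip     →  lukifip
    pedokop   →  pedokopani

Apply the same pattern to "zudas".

pedokop and fanap both end in -p yet inflect differently (pedokopani, fanpeka), so the final letter is not what conditions the rule; the last vowel is.
"zudas" has last vowel 'a'. The stems whose last vowel is 'a' (fanap → fanpeka, wohifmap → wohifmpeka) delete the last vowel and add -eka.
The other patterns: stems whose last vowel is 'e' or 'o' add -ani; stems whose last vowel is 'i' add the prefix lu-.
So zudas → zudseka.

zudseka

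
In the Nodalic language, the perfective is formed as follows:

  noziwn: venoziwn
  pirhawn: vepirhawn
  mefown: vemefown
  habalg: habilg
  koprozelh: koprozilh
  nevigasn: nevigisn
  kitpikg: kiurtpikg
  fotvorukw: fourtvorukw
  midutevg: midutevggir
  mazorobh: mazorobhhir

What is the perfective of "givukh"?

noziwn and nevigasn both end in -n yet inflect differently (venoziwn, nevigisn), so the final letter is not what conditions the rule; the second-to-last letter is.
"givukh" has second-to-last letter 'k'. The stems whose second-to-last letter is 'k' (kitpikg → kiurtpikg, fotvorukw → fourtvorukw) insert -ur- after the first vowel.
So givukh → giurvukh.

giurvukh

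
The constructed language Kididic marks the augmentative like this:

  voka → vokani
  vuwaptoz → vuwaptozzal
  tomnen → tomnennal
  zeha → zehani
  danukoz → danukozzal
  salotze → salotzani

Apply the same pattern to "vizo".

tomnen and salotze both have last vowel 'e' yet inflect differently (tomnennal, salotzani), so the last vowel is not what conditions the rule; whether the stem ends in a vowel or a consonant is.
"vizo" ends in a vowel. The stems ending in a vowel (voka → vokani, zeha → zehani, salotze → salotzani) drop the final letter and add -ani.
The other pattern: stems ending in a consonant double the final consonant and add -al.
So vizo → vizani.

vizani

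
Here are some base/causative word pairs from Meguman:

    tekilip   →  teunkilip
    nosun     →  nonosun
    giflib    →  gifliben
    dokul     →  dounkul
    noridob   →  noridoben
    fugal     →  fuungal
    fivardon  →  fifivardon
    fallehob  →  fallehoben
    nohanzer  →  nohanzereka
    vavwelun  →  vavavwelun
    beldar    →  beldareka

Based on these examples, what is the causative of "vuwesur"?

noridob and fivardon both have last vowel 'o' yet inflect differently (noridoben, fifivardon), so the last vowel is not what conditions the rule; the final letter is.
"vuwesur" ends in -r. The stems ending in -r (nohanzer → nohanzereka, beldar → beldareka) add -eka.
So vuwesur → vuwesureka.

vuwesureka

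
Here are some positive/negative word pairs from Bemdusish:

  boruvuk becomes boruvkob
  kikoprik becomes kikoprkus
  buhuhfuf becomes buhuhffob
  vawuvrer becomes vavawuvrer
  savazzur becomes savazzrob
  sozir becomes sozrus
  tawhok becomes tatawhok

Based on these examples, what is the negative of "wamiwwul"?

sozir and savazzur both end in -r yet inflect differently (sozrus, savazzrob), so the final letter is not what conditions the rule; the last vowel is.
"wamiwwul" has last vowel 'u'. The stems whose last vowel is 'u' (buhuhfuf → buhuhffob, savazzur → savazzrob, boruvuk → boruvkob) delete the last vowel and add -ob.
The other patterns: stems whose last vowel is 'i' delete the last vowel and add -us; stems whose last vowel is 'e' or 'o' repeat the first consonant+vowel as a prefix.
So wamiwwul → wamiwwlob.

wamiwwlob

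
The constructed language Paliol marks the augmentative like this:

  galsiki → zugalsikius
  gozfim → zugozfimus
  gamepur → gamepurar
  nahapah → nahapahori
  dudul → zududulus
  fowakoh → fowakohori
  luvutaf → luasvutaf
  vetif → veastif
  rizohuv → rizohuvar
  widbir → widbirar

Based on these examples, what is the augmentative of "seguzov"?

seguzovar

"seguzov" ends in -v. The one such stem in the data (rizohuv → rizohuvar) adds -ar, so the same rule applies.
So seguzov → seguzovar.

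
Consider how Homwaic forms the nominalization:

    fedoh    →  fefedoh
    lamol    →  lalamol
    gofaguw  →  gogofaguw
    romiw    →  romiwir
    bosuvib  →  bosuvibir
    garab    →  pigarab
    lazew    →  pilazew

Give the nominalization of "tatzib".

tatzibir

gofaguw and romiw both end in -w yet inflect differently (gogofaguw, romiwir), so the final letter is not what conditions the rule; the last vowel is.
"tatzib" has last vowel 'i'. The stems whose last vowel is 'i' (romiw → romiwir, bosuvib → bosuvibir) add -ir.
So tatzib → tatzibir.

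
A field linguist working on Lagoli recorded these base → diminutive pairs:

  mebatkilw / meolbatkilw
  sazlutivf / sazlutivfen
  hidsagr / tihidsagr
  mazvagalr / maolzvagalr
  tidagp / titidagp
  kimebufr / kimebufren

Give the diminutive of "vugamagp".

tivugamagp

hidsagr and mazvagalr both end in -r yet inflect differently (tihidsagr, maolzvagalr), so the final letter is not what conditions the rule; the second-to-last letter is.
"vugamagp" has second-to-last letter 'g'. The stems whose second-to-last letter is 'g' (hidsagr → tihidsagr, tidagp → titidagp) add the prefix ti-.
So vugamagp → tivugamagp.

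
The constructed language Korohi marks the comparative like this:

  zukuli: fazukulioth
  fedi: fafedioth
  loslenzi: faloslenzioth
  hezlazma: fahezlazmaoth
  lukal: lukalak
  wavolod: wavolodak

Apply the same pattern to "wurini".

fawurinioth

"wurini" ends in a vowel. The stems ending in a vowel (zukuli → fazukulioth, fedi → fafedioth, loslenzi → faloslenzioth) add fa- … -oth around the stem.
So wurini → fawurinioth.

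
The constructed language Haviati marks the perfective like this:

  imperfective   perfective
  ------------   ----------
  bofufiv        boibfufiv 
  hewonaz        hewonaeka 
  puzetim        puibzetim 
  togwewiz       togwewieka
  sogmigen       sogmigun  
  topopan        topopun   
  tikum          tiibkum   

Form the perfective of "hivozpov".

hiibvozpov

hewonaz and topopan both have last vowel 'a' yet inflect differently (hewonaeka, topopun), so the last vowel is not what conditions the rule; the final letter is.
"hivozpov" ends in -v. The one such stem in the data (bofufiv → boibfufiv) inserts -ib- after the first vowel (as do puzetim, tikum), so the same rule applies.
The other patterns: stems ending in -z drop the final letter and add -eka; stems ending in -n change the last vowel to 'u'.
So hivozpov → hiibvozpov.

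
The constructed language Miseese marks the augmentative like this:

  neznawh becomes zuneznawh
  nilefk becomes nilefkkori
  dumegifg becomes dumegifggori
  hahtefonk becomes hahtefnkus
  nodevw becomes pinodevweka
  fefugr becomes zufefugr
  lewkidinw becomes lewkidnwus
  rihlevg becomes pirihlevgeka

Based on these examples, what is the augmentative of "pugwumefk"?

rihlevg and dumegifg both end in -g yet inflect differently (pirihlevgeka, dumegifggori), so the final letter is not what conditions the rule; the second-to-last letter is.
"pugwumefk" has second-to-last letter 'f'. The stems whose second-to-last letter is 'f' (nilefk → nilefkkori, dumegifg → dumegifggori) double the final consonant and add -ori.
The other patterns: stems whose second-to-last letter is 'v' add pi- … -eka around the stem; stems whose second-to-last letter is 'n' delete the last vowel and add -us; stems whose second-to-last letter is 'g' or 'w' add the prefix zu-.
So pugwumefk → pugwumefkkori.

pugwumefkkori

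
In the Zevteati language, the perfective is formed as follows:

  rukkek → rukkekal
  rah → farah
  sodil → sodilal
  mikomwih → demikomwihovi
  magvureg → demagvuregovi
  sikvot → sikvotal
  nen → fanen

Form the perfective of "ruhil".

rah and mikomwih both end in -h yet inflect differently (farah, demikomwihovi), so the final letter is not what conditions the rule; the number of vowels is.
"ruhil" has 2 vowels. The stems with 2 vowels (rukkek → rukkekal, sikvot → sikvotal, sodil → sodilal) add -al.
So ruhil → ruhilal.

ruhilal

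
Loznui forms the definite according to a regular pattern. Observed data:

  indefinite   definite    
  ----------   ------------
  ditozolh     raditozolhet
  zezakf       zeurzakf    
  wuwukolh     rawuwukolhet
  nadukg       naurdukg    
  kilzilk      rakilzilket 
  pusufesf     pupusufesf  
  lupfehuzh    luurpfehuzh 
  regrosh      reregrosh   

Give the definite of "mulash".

ditozolh and regrosh both end in -h yet inflect differently (raditozolhet, reregrosh), so the final letter is not what conditions the rule; the second-to-last letter is.
"mulash" has second-to-last letter 's'. The stems whose second-to-last letter is 's' (regrosh → reregrosh, pusufesf → pupusufesf) repeat the first consonant+vowel as a prefix.
The other patterns: stems whose second-to-last letter is 'l' add ra- … -et around the stem; stems whose second-to-last letter is 'k' or 'z' insert -ur- after the first vowel.
So mulash → mumulash.

mumulash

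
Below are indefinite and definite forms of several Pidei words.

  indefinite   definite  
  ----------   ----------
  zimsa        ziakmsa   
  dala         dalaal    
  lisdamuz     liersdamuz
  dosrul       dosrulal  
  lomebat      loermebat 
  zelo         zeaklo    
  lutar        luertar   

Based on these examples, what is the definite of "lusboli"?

luersboli

"lusboli" begins with l-. The stems beginning with l- (lomebat → loermebat, lisdamuz → liersdamuz, lutar → luertar) insert -er- after the first vowel.
The other patterns: stems beginning with d- add -al; stems beginning with z- insert -ak- after the first vowel.
So lusboli → luersboli.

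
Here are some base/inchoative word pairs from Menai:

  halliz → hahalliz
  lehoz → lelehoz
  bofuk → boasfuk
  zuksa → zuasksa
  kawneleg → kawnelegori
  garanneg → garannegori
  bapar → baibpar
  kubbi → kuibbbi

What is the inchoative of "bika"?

zuksa and bapar both have last vowel 'a' yet inflect differently (zuasksa, baibpar), so the last vowel is not what conditions the rule; the final letter is.
"bika" ends in -a. The one such stem in the data (zuksa → zuasksa) inserts -as- after the first vowel (as does bofuk), so the same rule applies.
So bika → biaska.

biaska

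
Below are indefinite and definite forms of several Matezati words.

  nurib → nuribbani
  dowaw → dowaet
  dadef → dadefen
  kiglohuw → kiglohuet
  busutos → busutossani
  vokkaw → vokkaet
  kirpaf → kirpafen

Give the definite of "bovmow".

"bovmow" ends in -w. The stems ending in -w (dowaw → dowaet, vokkaw → vokkaet, kiglohuw → kiglohuet) drop the final letter and add -et.
The other patterns: stems ending in -b or -s double the final consonant and add -ani; stems ending in -f add -en.
So bovmow → bovmoet.

bovmoet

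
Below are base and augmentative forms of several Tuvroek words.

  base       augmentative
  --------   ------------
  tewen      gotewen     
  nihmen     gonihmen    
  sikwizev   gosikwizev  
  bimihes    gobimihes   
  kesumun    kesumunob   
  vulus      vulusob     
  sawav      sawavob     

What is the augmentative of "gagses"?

tewen and kesumun both end in -n yet inflect differently (gotewen, kesumunob), so the final letter is not what conditions the rule; the last vowel is.
"gagses" has last vowel 'e'. The stems whose last vowel is 'e' (tewen → gotewen, nihmen → gonihmen, sikwizev → gosikwizev) add the prefix go-.
So gagses → gogagses.

gogagses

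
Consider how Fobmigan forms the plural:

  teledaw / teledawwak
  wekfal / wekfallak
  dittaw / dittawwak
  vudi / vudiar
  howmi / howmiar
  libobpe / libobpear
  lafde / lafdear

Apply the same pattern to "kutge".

"kutge" ends in a vowel. The stems ending in a vowel (vudi → vudiar, howmi → howmiar, libobpe → libobpear) add -ar.
The other pattern: stems ending in a consonant double the final consonant and add -ak.
So kutge → kutgear.

kutgear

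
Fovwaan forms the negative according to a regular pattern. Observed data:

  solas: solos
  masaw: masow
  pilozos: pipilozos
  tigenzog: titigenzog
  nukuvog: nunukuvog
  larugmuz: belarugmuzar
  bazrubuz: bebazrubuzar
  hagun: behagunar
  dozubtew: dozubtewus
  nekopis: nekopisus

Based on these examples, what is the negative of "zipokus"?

bezipokusar

solas and pilozos both end in -s yet inflect differently (solos, pipilozos), so the final letter is not what conditions the rule; the last vowel is.
"zipokus" has last vowel 'u'. The stems whose last vowel is 'u' (larugmuz → belarugmuzar, bazrubuz → bebazrubuzar, hagun → behagunar) add be- … -ar around the stem.
The other patterns: stems whose last vowel is 'a' change the last vowel to 'o'; stems whose last vowel is 'o' repeat the first consonant+vowel as a prefix; stems whose last vowel is 'e' or 'i' add -us.
So zipokus → bezipokusar.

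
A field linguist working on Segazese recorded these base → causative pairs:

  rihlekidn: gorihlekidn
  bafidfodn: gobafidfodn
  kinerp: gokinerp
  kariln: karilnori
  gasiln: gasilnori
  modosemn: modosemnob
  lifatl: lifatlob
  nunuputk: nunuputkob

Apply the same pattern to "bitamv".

bitamvob

rihlekidn and kariln both end in -n yet inflect differently (gorihlekidn, karilnori), so the final letter is not what conditions the rule; the second-to-last letter is.
"bitamv" has second-to-last letter 'm'. The one such stem in the data (modosemn → modosemnob) adds -ob, so the same rule applies.
The other patterns: stems whose second-to-last letter is 'd' or 'r' add the prefix go-; stems whose second-to-last letter is 'l' add -ori.
So bitamv → bitamvob.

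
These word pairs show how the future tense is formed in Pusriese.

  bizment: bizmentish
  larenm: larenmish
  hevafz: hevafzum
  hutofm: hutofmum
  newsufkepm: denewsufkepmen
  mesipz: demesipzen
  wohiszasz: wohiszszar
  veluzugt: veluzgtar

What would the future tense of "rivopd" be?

derivopden

"rivopd" has second-to-last letter 'p'. The stems whose second-to-last letter is 'p' (newsufkepm → denewsufkepmen, mesipz → demesipzen) add de- … -en around the stem.
The other patterns: stems whose second-to-last letter is 'n' add -ish; stems whose second-to-last letter is 'f' add -um; stems whose second-to-last letter is 'g' or 's' delete the last vowel and add -ar.
So rivopd → derivopden.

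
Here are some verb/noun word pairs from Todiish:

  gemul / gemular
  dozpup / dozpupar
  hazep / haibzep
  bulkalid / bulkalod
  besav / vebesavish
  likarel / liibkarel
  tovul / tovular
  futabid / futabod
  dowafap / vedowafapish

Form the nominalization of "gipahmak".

hazep and dowafap both end in -p yet inflect differently (haibzep, vedowafapish), so the final letter is not what conditions the rule; the last vowel is.
"gipahmak" has last vowel 'a'. The stems whose last vowel is 'a' (dowafap → vedowafapish, besav → vebesavish) add ve- … -ish around the stem.
So gipahmak → vegipahmakish.

vegipahmakish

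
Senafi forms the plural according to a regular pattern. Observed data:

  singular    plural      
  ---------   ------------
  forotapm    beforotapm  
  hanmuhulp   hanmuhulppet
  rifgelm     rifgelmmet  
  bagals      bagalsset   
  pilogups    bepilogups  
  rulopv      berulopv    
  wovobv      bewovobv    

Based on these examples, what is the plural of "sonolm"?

sonolmmet

bagals and pilogups both end in -s yet inflect differently (bagalsset, bepilogups), so the final letter is not what conditions the rule; the second-to-last letter is.
"sonolm" has second-to-last letter 'l'. The stems whose second-to-last letter is 'l' (bagals → bagalsset, rifgelm → rifgelmmet, hanmuhulp → hanmuhulppet) double the final consonant and add -et.
The other pattern: stems whose second-to-last letter is 'b' or 'p' add the prefix be-.
So sonolm → sonolmmet.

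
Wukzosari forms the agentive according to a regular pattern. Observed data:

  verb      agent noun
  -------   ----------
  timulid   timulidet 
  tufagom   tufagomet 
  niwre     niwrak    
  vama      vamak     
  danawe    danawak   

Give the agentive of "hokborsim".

hokborsimet

timulid and danawe both have 3 vowels yet inflect differently (timulidet, danawak), so the number of vowels is not what conditions the rule; whether the stem ends in a vowel or a consonant is.
"hokborsim" ends in a consonant. The stems ending in a consonant (timulid → timulidet, tufagom → tufagomet) add -et.
The other pattern: stems ending in a vowel drop the final letter and add -ak.
So hokborsim → hokborsimet.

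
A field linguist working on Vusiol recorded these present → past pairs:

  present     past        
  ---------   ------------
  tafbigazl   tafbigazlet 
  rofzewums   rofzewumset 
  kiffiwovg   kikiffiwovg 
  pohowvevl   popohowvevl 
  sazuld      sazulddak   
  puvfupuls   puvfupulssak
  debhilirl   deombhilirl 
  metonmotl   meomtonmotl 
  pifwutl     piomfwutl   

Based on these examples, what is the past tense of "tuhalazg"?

tuhalazget

tafbigazl and pohowvevl both end in -l yet inflect differently (tafbigazlet, popohowvevl), so the final letter is not what conditions the rule; the second-to-last letter is.
"tuhalazg" has second-to-last letter 'z'. The one such stem in the data (tafbigazl → tafbigazlet) adds -et, so the same rule applies.
So tuhalazg → tuhalazget.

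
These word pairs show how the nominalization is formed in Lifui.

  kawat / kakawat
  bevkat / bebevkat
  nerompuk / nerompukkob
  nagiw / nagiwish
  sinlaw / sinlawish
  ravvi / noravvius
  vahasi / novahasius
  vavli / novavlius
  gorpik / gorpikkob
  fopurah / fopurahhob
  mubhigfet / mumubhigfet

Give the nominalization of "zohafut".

"zohafut" ends in -t. The stems ending in -t (mubhigfet → mumubhigfet, bevkat → bebevkat, kawat → kakawat) repeat the first consonant+vowel as a prefix.
So zohafut → zozohafut.

zozohafut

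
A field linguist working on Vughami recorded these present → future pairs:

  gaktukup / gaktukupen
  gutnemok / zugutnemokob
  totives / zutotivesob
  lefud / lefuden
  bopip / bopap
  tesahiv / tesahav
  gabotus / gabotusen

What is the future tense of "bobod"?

zubobodob

bopip and gaktukup both end in -p yet inflect differently (bopap, gaktukupen), so the final letter is not what conditions the rule; the last vowel is.
"bobod" has last vowel 'o'. The one such stem in the data (gutnemok → zugutnemokob) adds zu- … -ob around the stem, so the same rule applies.
The other patterns: stems whose last vowel is 'i' change the last vowel to 'a'; stems whose last vowel is 'u' add -en.
So bobod → zubobodob.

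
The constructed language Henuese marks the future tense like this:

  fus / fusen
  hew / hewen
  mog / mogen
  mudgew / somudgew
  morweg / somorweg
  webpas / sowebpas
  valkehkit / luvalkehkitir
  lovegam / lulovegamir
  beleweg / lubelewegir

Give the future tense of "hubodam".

hew and mudgew both end in -w yet inflect differently (hewen, somudgew), so the final letter is not what conditions the rule; the number of vowels is.
"hubodam" has 3 vowels. The stems with 3 vowels (valkehkit → luvalkehkitir, lovegam → lulovegamir, beleweg → lubelewegir) add lu- … -ir around the stem.
So hubodam → luhubodamir.

luhubodamir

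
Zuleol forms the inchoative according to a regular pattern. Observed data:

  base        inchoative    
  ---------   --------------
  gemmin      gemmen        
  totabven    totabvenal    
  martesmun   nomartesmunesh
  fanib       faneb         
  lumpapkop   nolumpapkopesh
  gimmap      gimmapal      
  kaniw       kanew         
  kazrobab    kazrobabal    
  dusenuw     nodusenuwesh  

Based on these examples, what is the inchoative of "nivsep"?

nivsepal

fanib and kazrobab both end in -b yet inflect differently (faneb, kazrobabal), so the final letter is not what conditions the rule; the last vowel is.
"nivsep" has last vowel 'e'. The one such stem in the data (totabven → totabvenal) adds -al, so the same rule applies.
The other patterns: stems whose last vowel is 'i' change the last vowel to 'e'; stems whose last vowel is 'o' or 'u' add no- … -esh around the stem.
So nivsep → nivsepal.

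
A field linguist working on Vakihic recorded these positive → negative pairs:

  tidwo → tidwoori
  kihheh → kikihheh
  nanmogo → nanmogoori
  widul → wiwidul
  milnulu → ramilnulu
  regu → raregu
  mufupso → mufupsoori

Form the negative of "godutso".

godutsoori

regu and widul both have last vowel 'u' yet inflect differently (raregu, wiwidul), so the last vowel is not what conditions the rule; the final letter is.
"godutso" ends in -o. The stems ending in -o (tidwo → tidwoori, mufupso → mufupsoori, nanmogo → nanmogoori) add -ori.
So godutso → godutsoori.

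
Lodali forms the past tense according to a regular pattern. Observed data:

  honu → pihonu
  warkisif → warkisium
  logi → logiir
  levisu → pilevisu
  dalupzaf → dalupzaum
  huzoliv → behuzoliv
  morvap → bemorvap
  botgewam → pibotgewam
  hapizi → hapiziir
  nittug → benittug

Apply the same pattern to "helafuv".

behelafuv

hapizi and warkisif both have last vowel 'i' yet inflect differently (hapiziir, warkisium), so the last vowel is not what conditions the rule; the final letter is.
"helafuv" ends in -v. The one such stem in the data (huzoliv → behuzoliv) adds the prefix be-, so the same rule applies.
So helafuv → behelafuv.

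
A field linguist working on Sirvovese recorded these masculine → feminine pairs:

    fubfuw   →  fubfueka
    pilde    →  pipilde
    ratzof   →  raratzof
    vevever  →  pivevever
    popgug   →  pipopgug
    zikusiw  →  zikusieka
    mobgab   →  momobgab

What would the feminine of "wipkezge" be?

"wipkezge" ends in -e. The one such stem in the data (pilde → pipilde) adds the prefix pi-, so the same rule applies.
The other patterns: stems ending in -b or -f repeat the first consonant+vowel as a prefix; stems ending in -w drop the final letter and add -eka.
So wipkezge → piwipkezge.

piwipkezge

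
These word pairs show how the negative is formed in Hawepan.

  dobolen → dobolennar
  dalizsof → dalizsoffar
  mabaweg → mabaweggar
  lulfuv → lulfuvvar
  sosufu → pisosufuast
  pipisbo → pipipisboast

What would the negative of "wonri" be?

dalizsof and pipisbo both have last vowel 'o' yet inflect differently (dalizsoffar, pipipisboast), so the last vowel is not what conditions the rule; whether the stem ends in a vowel or a consonant is.
"wonri" ends in a vowel. The stems ending in a vowel (pipisbo → pipipisboast, sosufu → pisosufuast) add pi- … -ast around the stem.
So wonri → piwonriast.

piwonriast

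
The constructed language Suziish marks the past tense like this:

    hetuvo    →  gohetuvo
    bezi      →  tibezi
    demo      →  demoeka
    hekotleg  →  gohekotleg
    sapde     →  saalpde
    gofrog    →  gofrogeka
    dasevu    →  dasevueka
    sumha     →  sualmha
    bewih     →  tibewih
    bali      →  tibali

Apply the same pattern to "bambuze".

tibambuze

"bambuze" begins with b-. The stems beginning with b- (bezi → tibezi, bali → tibali, bewih → tibewih) add the prefix ti-.
The other patterns: stems beginning with d- or g- add -eka; stems beginning with s- insert -al- after the first vowel; stems beginning with h- add the prefix go-.
So bambuze → tibambuze.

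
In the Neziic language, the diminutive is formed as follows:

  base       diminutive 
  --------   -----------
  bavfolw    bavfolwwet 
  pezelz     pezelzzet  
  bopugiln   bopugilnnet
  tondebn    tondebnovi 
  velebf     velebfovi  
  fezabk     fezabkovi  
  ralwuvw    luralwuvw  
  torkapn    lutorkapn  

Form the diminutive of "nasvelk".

nasvelkket

bopugiln and tondebn both end in -n yet inflect differently (bopugilnnet, tondebnovi), so the final letter is not what conditions the rule; the second-to-last letter is.
"nasvelk" has second-to-last letter 'l'. The stems whose second-to-last letter is 'l' (bavfolw → bavfolwwet, pezelz → pezelzzet, bopugiln → bopugilnnet) double the final consonant and add -et.
So nasvelk → nasvelkket.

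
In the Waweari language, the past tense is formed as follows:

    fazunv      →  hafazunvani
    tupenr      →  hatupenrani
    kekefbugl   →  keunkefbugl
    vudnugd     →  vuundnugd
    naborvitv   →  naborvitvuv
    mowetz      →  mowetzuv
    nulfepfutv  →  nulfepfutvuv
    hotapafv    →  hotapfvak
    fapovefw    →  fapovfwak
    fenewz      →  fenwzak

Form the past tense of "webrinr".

"webrinr" has second-to-last letter 'n'. The stems whose second-to-last letter is 'n' (fazunv → hafazunvani, tupenr → hatupenrani) add ha- … -ani around the stem.
So webrinr → hawebrinrani.

hawebrinrani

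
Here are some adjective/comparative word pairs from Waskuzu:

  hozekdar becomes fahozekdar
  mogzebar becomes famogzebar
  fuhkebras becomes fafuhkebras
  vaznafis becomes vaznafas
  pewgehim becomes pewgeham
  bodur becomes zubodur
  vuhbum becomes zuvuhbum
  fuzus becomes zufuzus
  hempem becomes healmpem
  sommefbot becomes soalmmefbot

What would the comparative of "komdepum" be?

zukomdepum

fuhkebras and vaznafis both end in -s yet inflect differently (fafuhkebras, vaznafas), so the final letter is not what conditions the rule; the last vowel is.
"komdepum" has last vowel 'u'. The stems whose last vowel is 'u' (bodur → zubodur, vuhbum → zuvuhbum, fuzus → zufuzus) add the prefix zu-.
The other patterns: stems whose last vowel is 'a' add the prefix fa-; stems whose last vowel is 'i' change the last vowel to 'a'; stems whose last vowel is 'e' or 'o' insert -al- after the first vowel.
So komdepum → zukomdepum.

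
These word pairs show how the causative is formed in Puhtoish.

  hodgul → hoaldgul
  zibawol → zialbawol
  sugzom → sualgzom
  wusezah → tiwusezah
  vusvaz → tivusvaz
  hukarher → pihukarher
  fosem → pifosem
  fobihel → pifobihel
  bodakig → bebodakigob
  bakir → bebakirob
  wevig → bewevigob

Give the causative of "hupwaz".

"hupwaz" has last vowel 'a'. The stems whose last vowel is 'a' (wusezah → tiwusezah, vusvaz → tivusvaz) add the prefix ti-.
The other patterns: stems whose last vowel is 'o' or 'u' insert -al- after the first vowel; stems whose last vowel is 'e' add the prefix pi-; stems whose last vowel is 'i' add be- … -ob around the stem.
So hupwaz → tihupwaz.

tihupwaz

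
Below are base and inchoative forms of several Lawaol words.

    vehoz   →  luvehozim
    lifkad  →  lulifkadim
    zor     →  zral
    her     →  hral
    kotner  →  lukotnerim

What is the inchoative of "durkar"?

zor and kotner both end in -r yet inflect differently (zral, lukotnerim), so the final letter is not what conditions the rule; the number of vowels is.
"durkar" has 2 vowels. The stems with 2 vowels (kotner → lukotnerim, lifkad → lulifkadim, vehoz → luvehozim) add lu- … -im around the stem.
The other pattern: stems with 1 vowel delete the last vowel and add -al.
So durkar → ludurkarim.

ludurkarim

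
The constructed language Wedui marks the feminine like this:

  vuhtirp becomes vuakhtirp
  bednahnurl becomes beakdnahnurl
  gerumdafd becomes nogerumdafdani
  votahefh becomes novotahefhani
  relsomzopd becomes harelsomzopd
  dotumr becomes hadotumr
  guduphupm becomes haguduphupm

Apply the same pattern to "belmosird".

gerumdafd and relsomzopd both end in -d yet inflect differently (nogerumdafdani, harelsomzopd), so the final letter is not what conditions the rule; the second-to-last letter is.
"belmosird" has second-to-last letter 'r'. The stems whose second-to-last letter is 'r' (vuhtirp → vuakhtirp, bednahnurl → beakdnahnurl) insert -ak- after the first vowel.
The other patterns: stems whose second-to-last letter is 'f' add no- … -ani around the stem; stems whose second-to-last letter is 'm' or 'p' add the prefix ha-.
So belmosird → beaklmosird.

beaklmosird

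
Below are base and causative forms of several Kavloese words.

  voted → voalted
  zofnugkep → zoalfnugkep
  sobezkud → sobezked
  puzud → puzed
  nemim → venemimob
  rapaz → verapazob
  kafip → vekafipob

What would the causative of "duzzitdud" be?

duzzitded

"duzzitdud" has last vowel 'u'. The stems whose last vowel is 'u' (sobezkud → sobezked, puzud → puzed) change the last vowel to 'e'.
The other patterns: stems whose last vowel is 'e' insert -al- after the first vowel; stems whose last vowel is 'a' or 'i' add ve- … -ob around the stem.
So duzzitdud → duzzitded.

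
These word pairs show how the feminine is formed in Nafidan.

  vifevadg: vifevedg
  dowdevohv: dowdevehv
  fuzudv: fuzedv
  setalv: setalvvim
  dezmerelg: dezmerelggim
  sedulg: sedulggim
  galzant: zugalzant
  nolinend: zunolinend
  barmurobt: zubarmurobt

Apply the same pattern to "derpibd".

zuderpibd

dowdevohv and setalv both end in -v yet inflect differently (dowdevehv, setalvvim), so the final letter is not what conditions the rule; the second-to-last letter is.
"derpibd" has second-to-last letter 'b'. The one such stem in the data (barmurobt → zubarmurobt) adds the prefix zu-, so the same rule applies.
So derpibd → zuderpibd.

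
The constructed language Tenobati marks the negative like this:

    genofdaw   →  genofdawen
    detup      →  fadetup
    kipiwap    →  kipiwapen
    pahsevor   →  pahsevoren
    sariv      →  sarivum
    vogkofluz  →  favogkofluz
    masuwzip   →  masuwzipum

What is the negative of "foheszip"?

detup and masuwzip both end in -p yet inflect differently (fadetup, masuwzipum), so the final letter is not what conditions the rule; the last vowel is.
"foheszip" has last vowel 'i'. The stems whose last vowel is 'i' (masuwzip → masuwzipum, sariv → sarivum) add -um.
So foheszip → foheszipum.

foheszipum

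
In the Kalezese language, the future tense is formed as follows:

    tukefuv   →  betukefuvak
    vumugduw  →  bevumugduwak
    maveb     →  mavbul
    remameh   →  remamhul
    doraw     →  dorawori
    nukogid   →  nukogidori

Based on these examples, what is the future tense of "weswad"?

vumugduw and doraw both end in -w yet inflect differently (bevumugduwak, dorawori), so the final letter is not what conditions the rule; the last vowel is.
"weswad" has last vowel 'a'. The one such stem in the data (doraw → dorawori) adds -ori, so the same rule applies.
So weswad → weswadori.

weswadori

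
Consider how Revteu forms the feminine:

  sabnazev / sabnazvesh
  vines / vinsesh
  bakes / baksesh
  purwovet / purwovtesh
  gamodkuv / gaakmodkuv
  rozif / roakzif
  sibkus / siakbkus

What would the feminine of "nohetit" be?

noakhetit

sabnazev and gamodkuv both end in -v yet inflect differently (sabnazvesh, gaakmodkuv), so the final letter is not what conditions the rule; the last vowel is.
"nohetit" has last vowel 'i'. The one such stem in the data (rozif → roakzif) inserts -ak- after the first vowel (as do gamodkuv, sibkus), so the same rule applies.
The other pattern: stems whose last vowel is 'e' delete the last vowel and add -esh.
So nohetit → noakhetit.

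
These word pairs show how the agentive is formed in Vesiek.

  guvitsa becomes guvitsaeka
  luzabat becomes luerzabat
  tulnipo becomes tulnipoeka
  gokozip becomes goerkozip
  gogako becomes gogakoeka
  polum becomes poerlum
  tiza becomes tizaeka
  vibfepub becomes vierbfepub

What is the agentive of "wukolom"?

wuerkolom

guvitsa and luzabat both have last vowel 'a' yet inflect differently (guvitsaeka, luerzabat), so the last vowel is not what conditions the rule; whether the stem ends in a vowel or a consonant is.
"wukolom" ends in a consonant. The stems ending in a consonant (gokozip → goerkozip, luzabat → luerzabat, vibfepub → vierbfepub) insert -er- after the first vowel.
So wukolom → wuerkolom.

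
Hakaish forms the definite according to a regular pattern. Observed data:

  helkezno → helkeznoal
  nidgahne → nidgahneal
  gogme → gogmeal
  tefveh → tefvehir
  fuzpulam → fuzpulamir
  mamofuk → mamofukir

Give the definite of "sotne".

gogme and tefveh both have last vowel 'e' yet inflect differently (gogmeal, tefvehir), so the last vowel is not what conditions the rule; whether the stem ends in a vowel or a consonant is.
"sotne" ends in a vowel. The stems ending in a vowel (helkezno → helkeznoal, gogme → gogmeal, nidgahne → nidgahneal) add -al.
The other pattern: stems ending in a consonant add -ir.
So sotne → sotneal.

sotneal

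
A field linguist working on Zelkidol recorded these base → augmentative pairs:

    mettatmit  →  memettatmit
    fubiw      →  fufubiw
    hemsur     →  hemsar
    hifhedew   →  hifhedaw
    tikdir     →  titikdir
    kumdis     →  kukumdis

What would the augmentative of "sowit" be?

fubiw and hifhedew both end in -w yet inflect differently (fufubiw, hifhedaw), so the final letter is not what conditions the rule; the last vowel is.
"sowit" has last vowel 'i'. The stems whose last vowel is 'i' (mettatmit → memettatmit, fubiw → fufubiw, kumdis → kukumdis) repeat the first consonant+vowel as a prefix.
The other pattern: stems whose last vowel is 'e' or 'u' change the last vowel to 'a'.
So sowit → sosowit.

sosowit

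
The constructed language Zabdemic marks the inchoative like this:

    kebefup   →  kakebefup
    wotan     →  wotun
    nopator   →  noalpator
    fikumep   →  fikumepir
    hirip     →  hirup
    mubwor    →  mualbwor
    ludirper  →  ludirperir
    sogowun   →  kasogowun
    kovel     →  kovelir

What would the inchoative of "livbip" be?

livbup

"livbip" has last vowel 'i'. The one such stem in the data (hirip → hirup) changes the last vowel to 'u' (as does wotan), so the same rule applies.
So livbip → livbup.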